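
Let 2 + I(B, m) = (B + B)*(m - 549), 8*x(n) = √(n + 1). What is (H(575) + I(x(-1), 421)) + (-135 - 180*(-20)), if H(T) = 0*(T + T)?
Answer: 3463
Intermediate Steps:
x(n) = √(1 + n)/8 (x(n) = √(n + 1)/8 = √(1 + n)/8)
H(T) = 0 (H(T) = 0*(2*T) = 0)
I(B, m) = -2 + 2*B*(-549 + m) (I(B, m) = -2 + (B + B)*(m - 549) = -2 + (2*B)*(-549 + m) = -2 + 2*B*(-549 + m))
(H(575) + I(x(-1), 421)) + (-135 - 180*(-20)) = (0 + (-2 - 549*√(1 - 1)/4 + 2*(√(1 - 1)/8)*421)) + (-135 - 180*(-20)) = (0 + (-2 - 549*√0/4 + 2*(√0/8)*421)) + (-135 + 3600) = (0 + (-2 - 549*0/4 + 2*((⅛)*0)*421)) + 3465 = (0 + (-2 - 1098*0 + 2*0*421)) + 3465 = (0 + (-2 + 0 + 0)) + 3465 = (0 - 2) + 3465 = -2 + 3465 = 3463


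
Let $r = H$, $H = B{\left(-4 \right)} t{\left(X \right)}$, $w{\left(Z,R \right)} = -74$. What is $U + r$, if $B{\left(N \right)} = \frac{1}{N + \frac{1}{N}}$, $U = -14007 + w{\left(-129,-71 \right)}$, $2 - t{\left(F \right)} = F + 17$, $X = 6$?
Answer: $- \frac{239293}{17} \approx -14076.0$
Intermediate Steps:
$t{\left(F \right)} = -15 - F$ ($t{\left(F \right)} = 2 - \left(F + 17\right) = 2 - \left(17 + F\right) = -15 - F$)
$U = -14081$ ($U = -14007 - 74 = -14081$)
$H = \frac{84}{17}$ ($H = - \frac{4}{1 + \left(-4\right)^{2}} \left(-15 - 6\right) = - \frac{4}{1 + 16} \left(-15 - 6\right) = - \frac{4}{17} \left(-21\right) = \left(-4\right) \frac{1}{17} \left(-21\right) = \left(- \frac{4}{17}\right) \left(-21\right) = \frac{84}{17} \approx 4.9412$)
$r = \frac{84}{17} \approx 4.9412$
$U + r = -14081 + \frac{84}{17} = - \frac{239293}{17}$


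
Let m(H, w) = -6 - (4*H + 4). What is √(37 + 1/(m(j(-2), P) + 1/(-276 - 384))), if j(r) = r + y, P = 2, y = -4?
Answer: √3164385217/9239 ≈ 6.0886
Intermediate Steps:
j(r) = -4 + r (j(r) = r - 4 = -4 + r)
m(H, w) = -10 - 4*H (m(H, w) = -6 - (4 + 4*H) = -6 + (-4 - 4*H) = -10 - 4*H)
√(37 + 1/(m(j(-2), P) + 1/(-276 - 384))) = √(37 + 1/((-10 - 4*(-4 - 2)) + 1/(-276 - 384))) = √(37 + 1/((-10 - 4*(-6)) + 1/(-660))) = √(37 + 1/((-10 + 24) - 1/660)) = √(37 + 1/(14 - 1/660)) = √(37 + 1/(9239/660)) = √(37 + 660/9239) = √(342503/9239) = √3164385217/9239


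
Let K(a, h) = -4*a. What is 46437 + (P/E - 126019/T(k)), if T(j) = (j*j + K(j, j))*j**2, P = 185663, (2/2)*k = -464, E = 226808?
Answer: 61551690801471186947/1325464732680192 ≈ 46438.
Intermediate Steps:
k = -464
T(j) = j**2*(j**2 - 4*j) (T(j) = (j*j - 4*j)*j**2 = (j**2 - 4*j)*j**2 = j**2*(j**2 - 4*j))
46437 + (P/E - 126019/T(k)) = 46437 + (185663/226808 - 126019*(-1/(99897344*(-4 - 464)))) = 46437 + (185663*(1/226808) - 126019/((-99897344*(-468)))) = 46437 + (185663/226808 - 126019/46751956992) = 46437 + 1085010001111043/1325464732680192 = 61551690801471186947/1325464732680192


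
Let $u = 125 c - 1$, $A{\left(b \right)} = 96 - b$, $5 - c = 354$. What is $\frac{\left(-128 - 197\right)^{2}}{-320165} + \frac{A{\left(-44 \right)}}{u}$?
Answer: $- \frac{465281935}{1396751829} \approx -0.33312$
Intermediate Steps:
$c = -349$ ($c = 5 - 354 = -349$)
$u = -43626$ ($u = 125 \left(-349\right) - 1 = -43625 - 1 = -43626$)
$\frac{\left(-128 - 197\right)^{2}}{-320165} + \frac{A{\left(-44 \right)}}{u} = \frac{\left(-128 - 197\right)^{2}}{-320165} + \frac{96 - -44}{-43626} = \left(-325\right)^{2} \left(- \frac{1}{320165}\right) + \left(96 + 44\right) \left(- \frac{1}{43626}\right) = 105625 \left(- \frac{1}{320165}\right) + 140 \left(- \frac{1}{43626}\right) = - \frac{21125}{64033} - \frac{70}{21813} = - \frac{465281935}{1396751829}$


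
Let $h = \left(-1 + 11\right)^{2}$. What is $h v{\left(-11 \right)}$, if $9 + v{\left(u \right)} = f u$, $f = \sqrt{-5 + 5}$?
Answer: $-900$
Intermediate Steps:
$f = 0$ ($f = \sqrt{0} = 0$)
$v{\left(u \right)} = -9$ ($v{\left(u \right)} = -9 + 0 u = -9 + 0 = -9$)
$h = 100$ ($h = 10^{2} = 100$)
$h v{\left(-11 \right)} = 100 \left(-9\right) = -900$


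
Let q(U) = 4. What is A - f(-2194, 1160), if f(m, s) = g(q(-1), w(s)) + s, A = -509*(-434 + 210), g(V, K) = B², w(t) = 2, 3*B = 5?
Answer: 1015679/9 ≈ 1.1285e+5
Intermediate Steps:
B = 5/3 (B = (⅓)*5 = 5/3 ≈ 1.6667)
g(V, K) = 25/9 (g(V, K) = (5/3)² = 25/9)
A = 114016 (A = -509*(-224) = 114016)
f(m, s) = 25/9 + s
A - f(-2194, 1160) = 114016 - (25/9 + 1160) = 114016 - 1*10465/9 = 114016 - 10465/9 = 1015679/9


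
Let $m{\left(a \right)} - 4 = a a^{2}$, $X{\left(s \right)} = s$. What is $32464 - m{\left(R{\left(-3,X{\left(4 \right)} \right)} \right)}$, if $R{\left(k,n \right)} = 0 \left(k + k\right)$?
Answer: $32460$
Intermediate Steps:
$R{\left(k,n \right)} = 0$ ($R{\left(k,n \right)} = 0 \cdot 2 k = 0$)
$m{\left(a \right)} = 4 + a^{3}$ ($m{\left(a \right)} = 4 + a a^{2} = 4 + a^{3}$)
$32464 - m{\left(R{\left(-3,X{\left(4 \right)} \right)} \right)} = 32464 - \left(4 + 0^{3}\right) = 32464 - \left(4 + 0\right) = 32464 - 4 = 32460$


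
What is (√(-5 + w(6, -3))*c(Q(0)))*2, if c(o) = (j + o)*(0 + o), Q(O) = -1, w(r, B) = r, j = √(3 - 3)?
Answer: 2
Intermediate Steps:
j = 0 (j = √0 = 0)
c(o) = o² (c(o) = (0 + o)*(0 + o) = o*o = o²)
(√(-5 + w(6, -3))*c(Q(0)))*2 = (√(-5 + 6)*(-1)²)*2 = (√1*1)*2 = (1*1)*2 = 1*2 = 2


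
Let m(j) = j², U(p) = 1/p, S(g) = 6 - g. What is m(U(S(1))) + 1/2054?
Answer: 2079/51350 ≈ 0.040487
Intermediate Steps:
m(U(S(1))) + 1/2054 = (1/(6 - 1*1))² + 1/2054 = (1/(6 - 1))² + 1/2054 = (1/5)² + 1/2054 = (⅕)² + 1/2054 = 1/25 + 1/2054 = 2079/51350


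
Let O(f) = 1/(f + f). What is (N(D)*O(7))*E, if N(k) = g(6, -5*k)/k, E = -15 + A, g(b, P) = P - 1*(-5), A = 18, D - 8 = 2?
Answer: -27/28 ≈ -0.96429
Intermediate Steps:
D = 10 (D = 8 + 2 = 10)
g(b, P) = 5 + P (g(b, P) = P + 5 = 5 + P)
E = 3 (E = -15 + 18 = 3)
O(f) = 1/(2*f)
N(k) = (5 - 5*k)/k
(N(D)*O(7))*E = ((-5 + 5/10)*((½)/7))*3 = ((-5 + 5*(⅒))*((½)*(⅐)))*3 = ((-5 + ½)*(1/14))*3 = -9/2*1/14*3 = -9/28*3 = -27/28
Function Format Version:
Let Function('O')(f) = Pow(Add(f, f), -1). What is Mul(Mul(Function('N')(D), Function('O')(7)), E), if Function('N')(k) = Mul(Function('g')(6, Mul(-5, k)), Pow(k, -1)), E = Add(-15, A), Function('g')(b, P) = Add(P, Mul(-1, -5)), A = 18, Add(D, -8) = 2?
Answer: Rational(-27, 28) ≈ -0.96429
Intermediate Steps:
D = 10 (D = Add(8, 2) = 10)
Function('g')(b, P) = Add(5, P) (Function('g')(b, P) = Add(P, 5) = Add(5, P))
E = 3 (E = Add(-15, 18) = 3)
Function('O')(f) = Mul(Rational(1, 2), Pow(f, -1)) (Function('O')(f) = Pow(Mul(2, f), -1) = Mul(Rational(1, 2), Pow(f, -1)))
Function('N')(k) = Mul(Pow(k, -1), Add(5, Mul(-5, k))) (Function('N')(k) = Mul(Add(5, Mul(-5, k)), Pow(k, -1)) = Mul(Pow(k, -1), Add(5, Mul(-5, k))))
Mul(Mul(Function('N')(D), Function('O')(7)), E) = Mul(Mul(Add(-5, Mul(5, Pow(10, -1))), Mul(Rational(1, 2), Pow(7, -1))), 3) = Mul(Mul(Add(-5, Mul(5, Rational(1, 10))), Mul(Rational(1, 2), Rational(1, 7))), 3) = Mul(Mul(Add(-5, Rational(1, 2)), Rational(1, 14)), 3) = Mul(Mul(Rational(-9, 2), Rational(1, 14)), 3) = Mul(Rational(-9, 28), 3) = Rational(-27, 28)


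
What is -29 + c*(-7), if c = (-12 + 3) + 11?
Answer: -43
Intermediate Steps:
c = 2 (c = -9 + 11 = 2)
-29 + c*(-7) = -29 + 2*(-7) = -29 - 14 = -43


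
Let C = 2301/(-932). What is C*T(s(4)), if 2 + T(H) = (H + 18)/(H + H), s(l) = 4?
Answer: -6903/3728 ≈ -1.8517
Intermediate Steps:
C = -2301/932 (C = 2301*(-1/932) = -2301/932 ≈ -2.4689)
T(H) = -2 + (18 + H)/(2*H) (T(H) = -2 + (H + 18)/(H + H) = -2 + (18 + H)/((2*H)) = -2 + (18 + H)*(1/(2*H)) = -2 + (18 + H)/(2*H))
C*T(s(4)) = -2301*(-3/2 + 9/4)/932 = -2301/932*¾ = -6903/3728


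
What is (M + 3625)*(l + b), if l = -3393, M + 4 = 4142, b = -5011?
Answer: -65240252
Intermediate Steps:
M = 4138 (M = -4 + 4142 = 4138)
(M + 3625)*(l + b) = (4138 + 3625)*(-3393 - 5011) = 7763*(-8404) = -65240252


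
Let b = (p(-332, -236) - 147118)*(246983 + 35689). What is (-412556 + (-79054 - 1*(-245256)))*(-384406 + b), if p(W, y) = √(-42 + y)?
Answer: 10245006460082508 - 69637377888*I*√278 ≈ 1.0245e+16 - 1.1611e+12*I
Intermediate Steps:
b = -41586139296 + 282672*I*√278 (b = (√(-42 - 236) - 147118)*(246983 + 35689) = (√(-278) - 147118)*282672 = (I*√278 - 147118)*282672 = (-147118 + I*√278)*282672 = -41586139296 + 282672*I*√278 ≈ -4.1586e+10 + 4.7131e+6*I)
(-412556 + (-79054 - 1*(-245256)))*(-384406 + b) = (-412556 + (-79054 - 1*(-245256)))*(-384406 + (-41586139296 + 282672*I*√278)) = (-412556 + (-79054 + 245256))*(-41586523702 + 282672*I*√278) = (-412556 + 166202)*(-41586523702 + 282672*I*√278) = -246354*(-41586523702 + 282672*I*√278) = 10245006460082508 - 69637377888*I*√278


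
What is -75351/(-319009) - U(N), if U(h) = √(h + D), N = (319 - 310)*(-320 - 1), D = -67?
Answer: 75351/319009 - 2*I*√739 ≈ 0.2362 - 54.369*I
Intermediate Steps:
N = -2889 (N = 9*(-321) = -2889)
U(h) = √(-67 + h) (U(h) = √(h - 67) = √(-67 + h))
-75351/(-319009) - U(N) = -75351/(-319009) - √(-67 - 2889) = -75351*(-1/319009) - √(-2956) = 75351/319009 - 2*I*√739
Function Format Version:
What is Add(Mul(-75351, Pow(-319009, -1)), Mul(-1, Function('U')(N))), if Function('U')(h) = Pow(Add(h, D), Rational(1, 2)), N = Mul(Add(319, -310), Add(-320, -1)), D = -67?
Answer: Add(Rational(75351, 319009), Mul(-2, I, Pow(739, Rational(1, 2)))) ≈ Add(0.23620, Mul(-54.369, I))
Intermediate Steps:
N = -2889 (N = Mul(9, -321) = -2889)
Function('U')(h) = Pow(Add(-67, h), Rational(1, 2)) (Function('U')(h) = Pow(Add(h, -67), Rational(1, 2)) = Pow(Add(-67, h), Rational(1, 2)))
Add(Mul(-75351, Pow(-319009, -1)), Mul(-1, Function('U')(N))) = Add(Mul(-75351, Pow(-319009, -1)), Mul(-1, Pow(Add(-67, -2889), Rational(1, 2)))) = Add(Mul(-75351, Rational(-1, 319009)), Mul(-1, Pow(-2956, Rational(1, 2)))) = Add(Rational(75351, 319009), Mul(-1, Mul(2, I, Pow(739, Rational(1, 2))))) = Add(Rational(75351, 319009), Mul(-2, I, Pow(739, Rational(1, 2))))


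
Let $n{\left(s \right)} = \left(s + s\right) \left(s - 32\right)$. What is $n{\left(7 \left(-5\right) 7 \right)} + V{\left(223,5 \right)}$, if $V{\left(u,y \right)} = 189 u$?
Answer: $177877$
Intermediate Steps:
$n{\left(s \right)} = 2 s \left(-32 + s\right)$
$n{\left(7 \left(-5\right) 7 \right)} + V{\left(223,5 \right)} = 2 \cdot 7 \left(-5\right) 7 \left(-32 + 7 \left(-5\right) 7\right) + 189 \cdot 223 = 2 \left(\left(-35\right) 7\right) \left(-32 - 245\right) + 42147 = 2 \left(-245\right) \left(-32 - 245\right) + 42147 = 2 \left(-245\right) \left(-277\right) + 42147 = 135730 + 42147 = 177877$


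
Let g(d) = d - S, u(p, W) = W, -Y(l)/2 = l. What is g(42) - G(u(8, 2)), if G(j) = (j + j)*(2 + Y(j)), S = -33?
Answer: 83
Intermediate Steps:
Y(l) = -2*l
G(j) = 2*j*(2 - 2*j) (G(j) = (j + j)*(2 - 2*j) = (2*j)*(2 - 2*j) = 2*j*(2 - 2*j))
g(d) = 33 + d (g(d) = d - 1*(-33) = d + 33 = 33 + d)
g(42) - G(u(8, 2)) = (33 + 42) - 4*2*(1 - 1*2) = 75 - 4*2*(1 - 2) = 75 - 4*2*(-1) = 75 - 1*(-8) = 75 + 8 = 83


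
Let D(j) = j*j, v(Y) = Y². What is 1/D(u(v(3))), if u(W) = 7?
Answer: 1/49 ≈ 0.020408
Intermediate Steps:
D(j) = j²
1/D(u(v(3))) = 1/(7²) = 1/49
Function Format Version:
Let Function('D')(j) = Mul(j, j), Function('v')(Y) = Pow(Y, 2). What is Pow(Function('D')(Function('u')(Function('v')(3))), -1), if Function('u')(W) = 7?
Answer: Rational(1, 49) ≈ 0.020408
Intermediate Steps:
Function('D')(j) = Pow(j, 2)
Pow(Function('D')(Function('u')(Function('v')(3))), -1) = Pow(Pow(7, 2), -1) = Pow(49, -1) = Rational(1, 49)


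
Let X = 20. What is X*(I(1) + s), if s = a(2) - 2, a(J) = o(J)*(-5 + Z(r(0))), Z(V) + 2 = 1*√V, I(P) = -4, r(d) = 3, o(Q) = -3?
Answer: 300 - 60*√3 ≈ 196.08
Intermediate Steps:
Z(V) = -2 + √V (Z(V) = -2 + 1*√V = -2 + √V)
a(J) = 21 - 3*√3 (a(J) = -3*(-5 + (-2 + √3)) = -3*(-7 + √3) = 21 - 3*√3)
s = 19 - 3*√3 (s = (21 - 3*√3) - 2 = 19 - 3*√3 ≈ 13.804)
X*(I(1) + s) = 20*(-4 + (19 - 3*√3)) = 20*(15 - 3*√3) = 300 - 60*√3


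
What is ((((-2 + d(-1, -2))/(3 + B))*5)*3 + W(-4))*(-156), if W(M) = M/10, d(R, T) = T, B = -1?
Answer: 23712/5 ≈ 4742.4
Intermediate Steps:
W(M) = M/10 (W(M) = M*(⅒) = M/10)
((((-2 + d(-1, -2))/(3 + B))*5)*3 + W(-4))*(-156) = ((((-2 - 2)/(3 - 1))*5)*3 + (⅒)*(-4))*(-156) = ((-4/2*5)*3 - ⅖)*(-156) = ((-4*½*5)*3 - ⅖)*(-156) = (-2*5*3 - ⅖)*(-156) = (-10*3 - ⅖)*(-156) = (-30 - ⅖)*(-156) = -152/5*(-156) = 23712/5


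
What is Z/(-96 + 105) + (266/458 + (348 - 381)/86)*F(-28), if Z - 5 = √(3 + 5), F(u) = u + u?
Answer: -928777/88623 + 2*√2/9 ≈ -10.166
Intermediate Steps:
F(u) = 2*u
Z = 5 + 2*√2 (Z = 5 + √(3 + 5) = 5 + √8 = 5 + 2*√2 ≈ 7.8284)
Z/(-96 + 105) + (266/458 + (348 - 381)/86)*F(-28) = (5 + 2*√2)/(-96 + 105) + (266/458 + (348 - 381)/86)*(2*(-28)) = (5 + 2*√2)/9 + (266*(1/458) - 33*1/86)*(-56) = (5 + 2*√2)/9 + (133/229 - 33/86)*(-56) = (5/9 + 2*√2/9) + (3881/19694)*(-56) = (5/9 + 2*√2/9) - 108668/9847 = -928777/88623 + 2*√2/9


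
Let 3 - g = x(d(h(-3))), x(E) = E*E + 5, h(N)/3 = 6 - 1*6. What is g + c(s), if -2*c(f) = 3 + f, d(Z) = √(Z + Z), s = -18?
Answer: 11/2 ≈ 5.5000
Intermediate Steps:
h(N) = 0 (h(N) = 3*(6 - 1*6) = 3*(6 - 6) = 3*0 = 0)
d(Z) = √2*√Z (d(Z) = √(2*Z) = √2*√Z)
c(f) = -3/2 - f/2 (c(f) = -(3 + f)/2 = -3/2 - f/2)
x(E) = 5 + E² (x(E) = E² + 5 = 5 + E²)
g = -2 (g = 3 - (5 + (√2*√0)²) = 3 - (5 + (√2*0)²) = 3 - (5 + 0²) = 3 - (5 + 0) = 3 - 1*5 = 3 - 5 = -2)
g + c(s) = -2 + (-3/2 - ½*(-18)) = -2 + (-3/2 + 9) = -2 + 15/2 = 11/2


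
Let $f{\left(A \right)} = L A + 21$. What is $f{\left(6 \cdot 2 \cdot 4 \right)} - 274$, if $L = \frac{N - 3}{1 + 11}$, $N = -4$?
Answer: $-281$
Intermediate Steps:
$L = - \frac{7}{12}$ ($L = \frac{-4 - 3}{1 + 11} = - \frac{7}{12} \approx -0.58333$)
$f{\left(A \right)} = 21 - \frac{7 A}{12}$ ($f{\left(A \right)} = - \frac{7 A}{12} + 21 = 21 - \frac{7 A}{12}$)
$f{\left(6 \cdot 2 \cdot 4 \right)} - 274 = \left(21 - \frac{7 \cdot 6 \cdot 2 \cdot 4}{12}\right) - 274 = \left(21 - \frac{7 \cdot 12 \cdot 4}{12}\right) - 274 = \left(21 - 28\right) - 274 = -7 - 274 = -281$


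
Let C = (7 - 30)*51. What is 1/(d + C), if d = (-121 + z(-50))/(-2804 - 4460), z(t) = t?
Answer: -7264/8520501 ≈ -0.00085253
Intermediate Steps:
C = -1173 (C = -23*51 = -1173)
d = 171/7264 (d = (-121 - 50)/(-2804 - 4460) = -171/(-7264) = -171*(-1/7264) = 171/7264 ≈ 0.023541)
1/(d + C) = 1/(171/7264 - 1173) = 1/(-8520501/7264) = -7264/8520501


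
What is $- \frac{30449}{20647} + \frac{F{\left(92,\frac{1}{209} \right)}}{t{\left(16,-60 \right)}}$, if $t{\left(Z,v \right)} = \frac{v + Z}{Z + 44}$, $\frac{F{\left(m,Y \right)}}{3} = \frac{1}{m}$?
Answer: $- \frac{262343}{172684} \approx -1.5192$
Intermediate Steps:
$F{\left(m,Y \right)} = \frac{3}{m}$
$t{\left(Z,v \right)} = \frac{Z + v}{44 + Z}$
$- \frac{30449}{20647} + \frac{F{\left(92,\frac{1}{209} \right)}}{t{\left(16,-60 \right)}} = - \frac{30449}{20647} + \frac{3 \cdot \frac{1}{92}}{\frac{1}{44 + 16} \left(16 - 60\right)} = \left(-30449\right) \frac{1}{20647} + \frac{3 \cdot \frac{1}{92}}{\frac{1}{60} \left(-44\right)} = - \frac{30449}{20647} + \frac{3}{92 \cdot \frac{1}{60} \left(-44\right)} = - \frac{30449}{20647} + \frac{3}{92 \left(- \frac{11}{15}\right)} = - \frac{30449}{20647} + \frac{3}{92} \left(- \frac{15}{11}\right) = - \frac{30449}{20647} - \frac{45}{1012} = - \frac{262343}{172684}$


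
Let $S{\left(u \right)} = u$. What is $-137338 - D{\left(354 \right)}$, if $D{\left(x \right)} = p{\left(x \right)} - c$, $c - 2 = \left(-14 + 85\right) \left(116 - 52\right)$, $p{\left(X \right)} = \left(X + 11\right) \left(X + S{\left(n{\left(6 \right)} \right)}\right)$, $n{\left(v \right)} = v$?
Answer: $-264192$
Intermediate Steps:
$p{\left(X \right)} = \left(6 + X\right) \left(11 + X\right)$ ($p{\left(X \right)} = \left(X + 11\right) \left(X + 6\right) = \left(11 + X\right) \left(6 + X\right) = \left(6 + X\right) \left(11 + X\right)$)
$c = 4546$ ($c = 2 + \left(-14 + 85\right) \left(116 - 52\right) = 2 + 71 \cdot 64 = 2 + 4544 = 4546$)
$D{\left(x \right)} = -4480 + x^{2} + 17 x$ ($D{\left(x \right)} = \left(66 + x^{2} + 17 x\right) - 4546 = -4480 + x^{2} + 17 x$)
$-137338 - D{\left(354 \right)} = -137338 - \left(-4480 + 354^{2} + 17 \cdot 354\right) = -137338 - \left(-4480 + 125316 + 6018\right) = -137338 - 126854 = -264192$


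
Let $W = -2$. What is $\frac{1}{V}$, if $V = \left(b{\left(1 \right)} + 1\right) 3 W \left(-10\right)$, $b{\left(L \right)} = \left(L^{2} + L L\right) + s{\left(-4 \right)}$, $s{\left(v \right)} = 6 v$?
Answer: $- \frac{1}{1260} \approx -0.00079365$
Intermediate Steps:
$b{\left(L \right)} = -24 + 2 L^{2}$ ($b{\left(L \right)} = \left(L^{2} + L L\right) + 6 \left(-4\right) = \left(L^{2} + L^{2}\right) - 24 = 2 L^{2} - 24 = -24 + 2 L^{2}$)
$V = -1260$ ($V = \left(\left(-24 + 2 \cdot 1^{2}\right) + 1\right) 3 \left(-2\right) \left(-10\right) = \left(\left(-24 + 2 \cdot 1\right) + 1\right) 3 \left(-2\right) \left(-10\right) = \left(\left(-24 + 2\right) + 1\right) 3 \left(-2\right) \left(-10\right) = \left(-22 + 1\right) 3 \left(-2\right) \left(-10\right) = \left(-21\right) 3 \left(-2\right) \left(-10\right) = \left(-63\right) \left(-2\right) \left(-10\right) = 126 \left(-10\right) = -1260$)
$\frac{1}{V} = \frac{1}{-1260} = - \frac{1}{1260}$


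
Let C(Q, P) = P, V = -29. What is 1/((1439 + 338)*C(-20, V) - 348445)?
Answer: -1/399978 ≈ -2.5001e-6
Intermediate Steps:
1/((1439 + 338)*C(-20, V) - 348445) = 1/((1439 + 338)*(-29) - 348445) = 1/(1777*(-29) - 348445) = 1/(-51533 - 348445) = 1/(-399978) = -1/399978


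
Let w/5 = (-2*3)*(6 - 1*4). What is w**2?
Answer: 3600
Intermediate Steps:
w = -60 (w = 5*((-2*3)*(6 - 1*4)) = 5*(-6*(6 - 4)) = 5*(-6*2) = 5*(-12) = -60)
w**2 = (-60)**2 = 3600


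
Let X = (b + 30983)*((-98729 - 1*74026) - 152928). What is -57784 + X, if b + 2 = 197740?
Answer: -74490599227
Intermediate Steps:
b = 197738 (b = -2 + 197740 = 197738)
X = -74490541443 (X = (197738 + 30983)*((-98729 - 1*74026) - 152928) = 228721*((-98729 - 74026) - 152928) = 228721*(-172755 - 152928) = 228721*(-325683) = -74490541443)
-57784 + X = -57784 - 74490541443 = -74490599227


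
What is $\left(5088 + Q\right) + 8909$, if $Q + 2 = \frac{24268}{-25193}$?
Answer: $\frac{352551767}{25193} \approx 13994.0$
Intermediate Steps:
$Q = - \frac{74654}{25193}$ ($Q = -2 + \frac{24268}{-25193} = -2 + 24268 \left(- \frac{1}{25193}\right) = -2 - \frac{24268}{25193} = - \frac{74654}{25193} \approx -2.9633$)
$\left(5088 + Q\right) + 8909 = \left(5088 - \frac{74654}{25193}\right) + 8909 = \frac{128107330}{25193} + 8909 = \frac{352551767}{25193}$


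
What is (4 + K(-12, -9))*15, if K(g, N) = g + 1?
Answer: -105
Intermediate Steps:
K(g, N) = 1 + g
(4 + K(-12, -9))*15 = (4 + (1 - 12))*15 = (4 - 11)*15 = -7*15 = -105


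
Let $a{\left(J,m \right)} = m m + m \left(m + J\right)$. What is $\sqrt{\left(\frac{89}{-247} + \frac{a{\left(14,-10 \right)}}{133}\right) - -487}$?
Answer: $\frac{2 \sqrt{364032305}}{1729} \approx 22.07$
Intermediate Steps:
$a{\left(J,m \right)} = m^{2} + m \left(J + m\right)$
$\sqrt{\left(\frac{89}{-247} + \frac{a{\left(14,-10 \right)}}{133}\right) - -487} = \sqrt{\left(\frac{89}{-247} + \frac{\left(-10\right) \left(14 + 2 \left(-10\right)\right)}{133}\right) - -487} = \sqrt{\left(89 \left(- \frac{1}{247}\right) + - 10 \left(14 - 20\right) \frac{1}{133}\right) + 487} = \sqrt{\left(- \frac{89}{247} + \left(-10\right) \left(-6\right) \frac{1}{133}\right) + 487} = \sqrt{\left(- \frac{89}{247} + 60 \cdot \frac{1}{133}\right) + 487} = \sqrt{\left(- \frac{89}{247} + \frac{60}{133}\right) + 487} = \sqrt{\frac{157}{1729} + 487} = \sqrt{\frac{842180}{1729}} = \frac{2 \sqrt{364032305}}{1729}$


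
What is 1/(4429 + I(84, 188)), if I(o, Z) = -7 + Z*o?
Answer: 1/20214 ≈ 4.9471e-5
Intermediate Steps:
1/(4429 + I(84, 188)) = 1/(4429 + (-7 + 188*84)) = 1/(4429 + (-7 + 15792)) = 1/(4429 + 15785) = 1/20214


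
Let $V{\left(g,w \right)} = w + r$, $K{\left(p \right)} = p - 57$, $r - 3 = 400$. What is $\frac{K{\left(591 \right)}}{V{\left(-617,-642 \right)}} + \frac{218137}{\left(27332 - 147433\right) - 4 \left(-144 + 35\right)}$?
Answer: $- \frac{116035853}{28599935} \approx -4.0572$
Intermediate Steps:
$r = 403$ ($r = 3 + 400 = 403$)
$K{\left(p \right)} = -57 + p$
$V{\left(g,w \right)} = 403 + w$ ($V{\left(g,w \right)} = w + 403 = 403 + w$)
$\frac{K{\left(591 \right)}}{V{\left(-617,-642 \right)}} + \frac{218137}{\left(27332 - 147433\right) - 4 \left(-144 + 35\right)} = \frac{-57 + 591}{403 - 642} + \frac{218137}{\left(27332 - 147433\right) - 4 \left(-144 + 35\right)} = \frac{534}{-239} + \frac{218137}{-120101 - -436} = 534 \left(- \frac{1}{239}\right) + \frac{218137}{-120101 + 436} = - \frac{534}{239} + \frac{218137}{-119665} = - \frac{534}{239} + 218137 \left(- \frac{1}{119665}\right) = - \frac{534}{239} - \frac{218137}{119665} = - \frac{116035853}{28599935}$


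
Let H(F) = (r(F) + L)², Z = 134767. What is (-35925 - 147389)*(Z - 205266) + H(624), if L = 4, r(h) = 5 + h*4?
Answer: 12929728711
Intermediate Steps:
r(h) = 5 + 4*h
H(F) = (9 + 4*F)² (H(F) = ((5 + 4*F) + 4)² = (9 + 4*F)²)
(-35925 - 147389)*(Z - 205266) + H(624) = (-35925 - 147389)*(134767 - 205266) + (9 + 4*624)² = -183314*(-70499) + (9 + 2496)² = 12923453686 + 2505² = 12923453686 + 6275025 = 12929728711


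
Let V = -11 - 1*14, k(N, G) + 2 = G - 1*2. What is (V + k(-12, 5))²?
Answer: 576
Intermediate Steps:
k(N, G) = -4 + G (k(N, G) = -2 + (G - 1*2) = -2 + (G - 2) = -2 + (-2 + G) = -4 + G)
V = -25 (V = -11 - 14 = -25)
(V + k(-12, 5))² = (-25 + (-4 + 5))² = (-25 + 1)² = (-24)² = 576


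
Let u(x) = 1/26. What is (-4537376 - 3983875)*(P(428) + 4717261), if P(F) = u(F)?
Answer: -1045121098872537/26 ≈ -4.0197e+13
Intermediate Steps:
u(x) = 1/26
P(F) = 1/26
(-4537376 - 3983875)*(P(428) + 4717261) = (-4537376 - 3983875)*(1/26 + 4717261) = -8521251*122648787/26 = -1045121098872537/26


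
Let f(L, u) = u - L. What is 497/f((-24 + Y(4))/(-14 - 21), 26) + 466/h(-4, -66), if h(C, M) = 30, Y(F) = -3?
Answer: 466664/13245 ≈ 35.233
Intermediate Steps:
497/f((-24 + Y(4))/(-14 - 21), 26) + 466/h(-4, -66) = 497/(26 - (-24 - 3)/(-14 - 21)) + 466/30 = 497/(26 - (-27)/(-35)) + 466*(1/30) = 497/(26 - (-27)*(-1)/35) + 233/15 = 497/(26 - 1*27/35) + 233/15 = 497/(26 - 27/35) + 233/15 = 497/(883/35) + 233/15 = 497*(35/883) + 233/15 = 17395/883 + 233/15 = 466664/13245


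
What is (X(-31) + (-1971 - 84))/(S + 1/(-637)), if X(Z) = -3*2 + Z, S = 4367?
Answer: -666302/1390889 ≈ -0.47905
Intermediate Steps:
X(Z) = -6 + Z
(X(-31) + (-1971 - 84))/(S + 1/(-637)) = ((-6 - 31) + (-1971 - 84))/(4367 + 1/(-637)) = (-37 - 2055)/(4367 - 1/637) = -2092/2781778/637 = -2092*637/2781778 = -666302/1390889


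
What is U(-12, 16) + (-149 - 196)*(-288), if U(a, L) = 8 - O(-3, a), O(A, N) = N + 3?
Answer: 99377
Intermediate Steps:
O(A, N) = 3 + N
U(a, L) = 5 - a (U(a, L) = 8 - (3 + a) = 8 + (-3 - a) = 5 - a)
U(-12, 16) + (-149 - 196)*(-288) = (5 - 1*(-12)) + (-149 - 196)*(-288) = (5 + 12) - 345*(-288) = 17 + 99360 = 99377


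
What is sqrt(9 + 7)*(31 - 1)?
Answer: 120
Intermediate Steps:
sqrt(9 + 7)*(31 - 1) = sqrt(16)*30 = 4*30 = 120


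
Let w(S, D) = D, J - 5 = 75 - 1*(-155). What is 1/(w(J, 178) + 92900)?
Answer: 1/93078 ≈ 1.0744e-5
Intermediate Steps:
J = 235 (J = 5 + (75 - 1*(-155)) = 5 + (75 + 155) = 5 + 230 = 235)
1/(w(J, 178) + 92900) = 1/(178 + 92900) = 1/93078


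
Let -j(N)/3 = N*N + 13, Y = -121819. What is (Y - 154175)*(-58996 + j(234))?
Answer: 61630288182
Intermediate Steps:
j(N) = -39 - 3*N**2 (j(N) = -3*(N*N + 13) = -3*(N**2 + 13) = -3*(13 + N**2) = -39 - 3*N**2)
(Y - 154175)*(-58996 + j(234)) = (-121819 - 154175)*(-58996 + (-39 - 3*234**2)) = -275994*(-58996 + (-39 - 3*54756)) = -275994*(-58996 + (-39 - 164268)) = -275994*(-58996 - 164307) = -275994*(-223303) = 61630288182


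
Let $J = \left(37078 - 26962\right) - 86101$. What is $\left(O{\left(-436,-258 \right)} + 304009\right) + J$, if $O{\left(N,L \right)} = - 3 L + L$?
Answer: $228540$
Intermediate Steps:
$J = -75985$ ($J = 10116 - 86101 = -75985$)
$O{\left(N,L \right)} = - 2 L$
$\left(O{\left(-436,-258 \right)} + 304009\right) + J = \left(\left(-2\right) \left(-258\right) + 304009\right) - 75985 = \left(516 + 304009\right) - 75985 = 304525 - 75985 = 228540$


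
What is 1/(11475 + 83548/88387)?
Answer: 88387/1014324373 ≈ 8.7139e-5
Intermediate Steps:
1/(11475 + 83548/88387) = 1/(1014324373/88387) = 88387/1014324373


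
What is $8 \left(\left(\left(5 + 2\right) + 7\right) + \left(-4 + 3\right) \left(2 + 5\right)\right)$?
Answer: $56$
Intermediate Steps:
$8 \left(\left(\left(5 + 2\right) + 7\right) + \left(-4 + 3\right) \left(2 + 5\right)\right) = 8 \left(\left(7 + 7\right) - 7\right) = 8 \left(14 - 7\right) = 8 \cdot 7 = 56$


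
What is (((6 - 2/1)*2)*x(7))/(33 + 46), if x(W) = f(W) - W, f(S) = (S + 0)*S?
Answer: 336/79 ≈ 4.2532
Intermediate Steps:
f(S) = S² (f(S) = S*S = S²)
x(W) = W² - W
(((6 - 2/1)*2)*x(7))/(33 + 46) = (((6 - 2/1)*2)*(7*(-1 + 7)))/(33 + 46) = (((6 - 2*1)*2)*(7*6))/79 = (((6 - 2)*2)*42)*(1/79) = ((4*2)*42)*(1/79) = (8*42)*(1/79) = 336*(1/79) = 336/79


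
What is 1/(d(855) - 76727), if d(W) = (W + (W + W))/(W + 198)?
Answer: -39/2992258 ≈ -1.3034e-5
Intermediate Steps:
d(W) = 3*W/(198 + W) (d(W) = (W + 2*W)/(198 + W) = (3*W)/(198 + W) = 3*W/(198 + W))
1/(d(855) - 76727) = 1/(3*855/(198 + 855) - 76727) = 1/(3*855/1053 - 76727) = 1/(3*855*(1/1053) - 76727) = 1/(95/39 - 76727) = 1/(-2992258/39) = -39/2992258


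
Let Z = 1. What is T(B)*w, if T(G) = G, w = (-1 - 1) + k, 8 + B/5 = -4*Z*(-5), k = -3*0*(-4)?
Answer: -120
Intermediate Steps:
k = 0 (k = 0*(-4) = 0)
B = 60 (B = -40 + 5*(-4*1*(-5)) = -40 + 5*(-4*(-5)) = -40 + 5*20 = -40 + 100 = 60)
w = -2 (w = (-1 - 1) + 0 = -2 + 0 = -2)
T(B)*w = 60*(-2) = -120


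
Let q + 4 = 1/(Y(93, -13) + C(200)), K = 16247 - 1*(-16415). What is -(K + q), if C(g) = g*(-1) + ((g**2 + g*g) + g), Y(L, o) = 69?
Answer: -2614893403/80069 ≈ -32658.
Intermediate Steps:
K = 32662 (K = 16247 + 16415 = 32662)
C(g) = 2*g**2 (C(g) = -g + ((g**2 + g**2) + g) = -g + (2*g**2 + g) = -g + (g + 2*g**2) = 2*g**2)
q = -320275/80069 (q = -4 + 1/(69 + 2*200**2) = -4 + 1/(69 + 2*40000) = -4 + 1/(69 + 80000) = -4 + 1/80069 = -320275/80069 ≈ -4.0000)
-(K + q) = -(32662 - 320275/80069) = -1*2614893403/80069 = -2614893403/80069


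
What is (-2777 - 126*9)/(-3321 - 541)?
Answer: 3911/3862 ≈ 1.0127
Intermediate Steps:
(-2777 - 126*9)/(-3321 - 541) = (-2777 - 1134)/(-3862) = -3911*(-1/3862) = 3911/3862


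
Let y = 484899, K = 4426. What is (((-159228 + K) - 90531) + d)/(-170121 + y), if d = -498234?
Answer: -32329/13686 ≈ -2.3622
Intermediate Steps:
(((-159228 + K) - 90531) + d)/(-170121 + y) = (((-159228 + 4426) - 90531) - 498234)/(-170121 + 484899) = ((-154802 - 90531) - 498234)/314778 = (-245333 - 498234)*(1/314778) = -743567*1/314778 = -32329/13686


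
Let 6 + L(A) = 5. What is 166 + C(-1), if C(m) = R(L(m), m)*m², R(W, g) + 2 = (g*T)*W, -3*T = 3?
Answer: 163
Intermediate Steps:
T = -1 (T = -⅓*3 = -1)
L(A) = -1 (L(A) = -6 + 5 = -1)
R(W, g) = -2 - W*g (R(W, g) = -2 + (g*(-1))*W = -2 + (-g)*W = -2 - W*g)
C(m) = m²*(-2 + m) (C(m) = (-2 - 1*(-1)*m)*m² = (-2 + m)*m² = m²*(-2 + m))
166 + C(-1) = 166 + (-1)²*(-2 - 1) = 166 + 1*(-3) = 166 - 3 = 163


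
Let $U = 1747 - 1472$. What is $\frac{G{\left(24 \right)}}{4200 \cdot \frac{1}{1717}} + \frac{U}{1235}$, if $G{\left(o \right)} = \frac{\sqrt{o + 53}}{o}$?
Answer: $\frac{55}{247} + \frac{1717 \sqrt{77}}{100800} \approx 0.37214$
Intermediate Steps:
$G{\left(o \right)} = \frac{\sqrt{53 + o}}{o}$
$U = 275$ ($U = 1747 - 1472 = 275$)
$\frac{G{\left(24 \right)}}{4200 \cdot \frac{1}{1717}} + \frac{U}{1235} = \frac{\frac{1}{24} \sqrt{53 + 24}}{4200 \cdot \frac{1}{1717}} + \frac{275}{1235} = \frac{\frac{1}{24} \sqrt{77}}{4200 \cdot \frac{1}{1717}} + 275 \cdot \frac{1}{1235} = \frac{\frac{1}{24} \sqrt{77}}{\frac{4200}{1717}} + \frac{55}{247} = \frac{\sqrt{77}}{24} \cdot \frac{1717}{4200} + \frac{55}{247} = \frac{1717 \sqrt{77}}{100800} + \frac{55}{247} = \frac{55}{247} + \frac{1717 \sqrt{77}}{100800}$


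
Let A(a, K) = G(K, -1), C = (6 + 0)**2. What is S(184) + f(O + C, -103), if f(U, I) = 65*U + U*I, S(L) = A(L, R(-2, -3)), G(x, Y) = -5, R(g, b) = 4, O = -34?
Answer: -81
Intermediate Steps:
C = 36 (C = 6**2 = 36)
A(a, K) = -5
S(L) = -5
f(U, I) = 65*U + I*U
S(184) + f(O + C, -103) = -5 + (-34 + 36)*(65 - 103) = -5 + 2*(-38) = -5 - 76 = -81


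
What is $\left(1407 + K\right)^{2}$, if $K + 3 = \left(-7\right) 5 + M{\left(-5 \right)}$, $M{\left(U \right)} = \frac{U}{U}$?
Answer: $1876900$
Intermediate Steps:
$M{\left(U \right)} = 1$
$K = -37$ ($K = -3 + \left(\left(-7\right) 5 + 1\right) = -3 + \left(-35 + 1\right) = -3 - 34 = -37$)
$\left(1407 + K\right)^{2} = \left(1407 - 37\right)^{2} = 1370^{2} = 1876900$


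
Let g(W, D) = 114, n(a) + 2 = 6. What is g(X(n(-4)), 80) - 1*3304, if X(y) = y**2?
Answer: -3190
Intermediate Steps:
n(a) = 4 (n(a) = -2 + 6 = 4)
g(X(n(-4)), 80) - 1*3304 = 114 - 1*3304 = 114 - 3304 = -3190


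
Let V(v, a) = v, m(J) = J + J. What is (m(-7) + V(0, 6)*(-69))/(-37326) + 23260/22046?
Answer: 217127851/205722249 ≈ 1.0554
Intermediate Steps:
m(J) = 2*J
(m(-7) + V(0, 6)*(-69))/(-37326) + 23260/22046 = (2*(-7) + 0*(-69))/(-37326) + 23260/22046 = (-14 + 0)*(-1/37326) + 23260*(1/22046) = -14*(-1/37326) + 11630/11023 = 7/18663 + 11630/11023 = 217127851/205722249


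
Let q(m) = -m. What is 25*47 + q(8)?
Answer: 1167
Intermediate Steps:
25*47 + q(8) = 25*47 - 1*8 = 1175 - 8 = 1167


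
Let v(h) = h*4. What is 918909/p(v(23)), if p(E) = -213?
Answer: -306303/71 ≈ -4314.1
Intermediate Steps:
v(h) = 4*h
918909/p(v(23)) = 918909/(-213) = 918909*(-1/213) = -306303/71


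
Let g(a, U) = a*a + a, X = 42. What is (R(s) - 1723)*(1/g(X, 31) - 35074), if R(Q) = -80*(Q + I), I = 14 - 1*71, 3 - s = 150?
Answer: -924627156871/1806 ≈ -5.1198e+8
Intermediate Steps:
s = -147 (s = 3 - 1*150 = 3 - 150 = -147)
g(a, U) = a + a² (g(a, U) = a² + a = a + a²)
I = -57 (I = 14 - 71 = -57)
R(Q) = 4560 - 80*Q (R(Q) = -80*(Q - 57) = -80*(-57 + Q) = 4560 - 80*Q)
(R(s) - 1723)*(1/g(X, 31) - 35074) = ((4560 - 80*(-147)) - 1723)*(1/(42*(1 + 42)) - 35074) = ((4560 + 11760) - 1723)*(1/(42*43) - 35074) = (16320 - 1723)*(1/1806 - 35074) = 14597*(1/1806 - 35074) = 14597*(-63343643/1806) = -924627156871/1806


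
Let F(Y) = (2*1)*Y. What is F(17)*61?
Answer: 2074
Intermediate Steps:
F(Y) = 2*Y
F(17)*61 = (2*17)*61 = 34*61 = 2074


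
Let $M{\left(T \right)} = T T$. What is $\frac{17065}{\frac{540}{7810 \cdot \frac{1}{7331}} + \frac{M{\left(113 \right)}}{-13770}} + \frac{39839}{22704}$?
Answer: $\frac{4383486009676249}{123537286125264} \approx 35.483$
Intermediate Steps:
$M{\left(T \right)} = T^{2}$
$\frac{17065}{\frac{540}{7810 \cdot \frac{1}{7331}} + \frac{M{\left(113 \right)}}{-13770}} + \frac{39839}{22704} = \frac{17065}{\frac{540}{7810 \cdot \frac{1}{7331}} + \frac{113^{2}}{-13770}} + \frac{39839}{22704} = \frac{17065}{\frac{540}{7810 \cdot \frac{1}{7331}} + 12769 \left(- \frac{1}{13770}\right)} + 39839 \cdot \frac{1}{22704} = \frac{17065}{\frac{540}{\frac{7810}{7331}} - \frac{12769}{13770}} + \frac{39839}{22704} = \frac{17065}{540 \cdot \frac{7331}{7810} - \frac{12769}{13770}} + \frac{39839}{22704} = \frac{17065}{\frac{395874}{781} - \frac{12769}{13770}} + \frac{39839}{22704} = \frac{17065}{\frac{5441212391}{10754370}} + \frac{39839}{22704} = 17065 \cdot \frac{10754370}{5441212391} + \frac{39839}{22704} = \frac{183523324050}{5441212391} + \frac{39839}{22704} = \frac{4383486009676249}{123537286125264}$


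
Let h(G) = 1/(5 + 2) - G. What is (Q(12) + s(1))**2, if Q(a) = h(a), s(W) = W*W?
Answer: 5776/49 ≈ 117.88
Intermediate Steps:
s(W) = W**2
h(G) = 1/7 - G
Q(a) = 1/7 - a
(Q(12) + s(1))**2 = ((1/7 - 1*12) + 1**2)**2 = ((1/7 - 12) + 1)**2 = (-83/7 + 1)**2 = (-76/7)**2 = 5776/49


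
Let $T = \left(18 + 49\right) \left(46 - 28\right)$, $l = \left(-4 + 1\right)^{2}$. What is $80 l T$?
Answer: $868320$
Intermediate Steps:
$l = 9$ ($l = \left(-3\right)^{2} = 9$)
$T = 1206$ ($T = 67 \cdot 18 = 1206$)
$80 l T = 80 \cdot 9 \cdot 1206 = 720 \cdot 1206 = 868320$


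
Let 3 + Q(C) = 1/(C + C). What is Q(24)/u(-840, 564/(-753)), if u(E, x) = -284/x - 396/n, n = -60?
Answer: -33605/4351488 ≈ -0.0077226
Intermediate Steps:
Q(C) = -3 + 1/(2*C) (Q(C) = -3 + 1/(C + C) = -3 + 1/(2*C))
u(E, x) = 33/5 - 284/x (u(E, x) = -284/x - 396/(-60) = -284/x - 396*(-1/60) = -284/x + 33/5 = 33/5 - 284/x)
Q(24)/u(-840, 564/(-753)) = (-3 + (½)/24)/(33/5 - 284/(564/(-753))) = (-3 + (½)*(1/24))/(33/5 - 284/(564*(-1/753))) = (-3 + 1/48)/(33/5 - 284/(-188/251)) = -143/(48*(33/5 - 284*(-251/188))) = -143/(48*(33/5 + 17821/47)) = -143/(48*90656/235) = -143/48*235/90656 = -33605/4351488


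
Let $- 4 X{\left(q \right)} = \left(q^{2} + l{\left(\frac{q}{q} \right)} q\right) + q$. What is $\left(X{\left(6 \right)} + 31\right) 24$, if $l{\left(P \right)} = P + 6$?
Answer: $240$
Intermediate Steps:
$l{\left(P \right)} = 6 + P$
$X{\left(q \right)} = - 2 q - \frac{q^{2}}{4}$ ($X{\left(q \right)} = - \frac{\left(q^{2} + \left(6 + \frac{q}{q}\right) q\right) + q}{4} = - \frac{\left(q^{2} + \left(6 + 1\right) q\right) + q}{4} = - \frac{\left(q^{2} + 7 q\right) + q}{4} = - \frac{q^{2} + 8 q}{4} = - 2 q - \frac{q^{2}}{4}$)
$\left(X{\left(6 \right)} + 31\right) 24 = \left(\left(- \frac{1}{4}\right) 6 \left(8 + 6\right) + 31\right) 24 = \left(\left(- \frac{1}{4}\right) 6 \cdot 14 + 31\right) 24 = \left(-21 + 31\right) 24 = 10 \cdot 24 = 240$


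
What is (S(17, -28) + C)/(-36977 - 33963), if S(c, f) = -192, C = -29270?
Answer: 14731/35470 ≈ 0.41531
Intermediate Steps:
(S(17, -28) + C)/(-36977 - 33963) = (-192 - 29270)/(-36977 - 33963) = -29462/(-70940) = -29462*(-1/70940) = 14731/35470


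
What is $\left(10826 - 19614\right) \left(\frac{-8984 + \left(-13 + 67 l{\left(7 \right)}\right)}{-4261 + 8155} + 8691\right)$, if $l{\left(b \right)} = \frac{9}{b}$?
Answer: $- \frac{346887115796}{4543} \approx -7.6356 \cdot 10^{7}$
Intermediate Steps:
$\left(10826 - 19614\right) \left(\frac{-8984 + \left(-13 + 67 l{\left(7 \right)}\right)}{-4261 + 8155} + 8691\right) = \left(10826 - 19614\right) \left(\frac{-8984 - \left(13 - 67 \cdot \frac{9}{7}\right)}{-4261 + 8155} + 8691\right) = - 8788 \left(\frac{-8984 - \left(13 - 67 \cdot 9 \cdot \frac{1}{7}\right)}{3894} + 8691\right) = - 8788 \left(\left(-8984 + \left(-13 + 67 \cdot \frac{9}{7}\right)\right) \frac{1}{3894} + 8691\right) = - 8788 \left(\left(-8984 + \left(-13 + \frac{603}{7}\right)\right) \frac{1}{3894} + 8691\right) = - 8788 \left(\left(-8984 + \frac{512}{7}\right) \frac{1}{3894} + 8691\right) = - 8788 \left(\left(- \frac{62376}{7}\right) \frac{1}{3894} + 8691\right) = - 8788 \left(- \frac{10396}{4543} + 8691\right) = \left(-8788\right) \frac{39472817}{4543} = - \frac{346887115796}{4543}$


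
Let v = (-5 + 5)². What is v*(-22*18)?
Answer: 0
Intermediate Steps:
v = 0 (v = 0² = 0)
v*(-22*18) = 0*(-22*18) = 0*(-396) = 0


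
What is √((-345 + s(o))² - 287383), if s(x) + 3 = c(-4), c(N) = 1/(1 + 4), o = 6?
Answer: I*√4160454/5 ≈ 407.94*I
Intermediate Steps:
c(N) = ⅕ (c(N) = 1/5 = ⅕)
s(x) = -14/5 (s(x) = -3 + ⅕ = -14/5)
√((-345 + s(o))² - 287383) = √((-345 - 14/5)² - 287383) = √((-1739/5)² - 287383) = √(3024121/25 - 287383) = √(-4160454/25) = I*√4160454/5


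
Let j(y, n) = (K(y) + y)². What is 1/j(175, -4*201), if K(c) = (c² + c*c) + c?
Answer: 1/3794560000 ≈ 2.6353e-10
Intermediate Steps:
K(c) = c + 2*c² (K(c) = (c² + c²) + c = 2*c² + c = c + 2*c²)
j(y, n) = (y + y*(1 + 2*y))² (j(y, n) = (y*(1 + 2*y) + y)² = (y + y*(1 + 2*y))²)
1/j(175, -4*201) = 1/(4*175²*(1 + 175)²) = 1/(4*30625*176²) = 1/(4*30625*30976) = 1/3794560000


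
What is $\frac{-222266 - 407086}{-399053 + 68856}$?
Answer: $\frac{629352}{330197} \approx 1.906$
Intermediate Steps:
$\frac{-222266 - 407086}{-399053 + 68856} = - \frac{629352}{-330197} = \left(-629352\right) \left(- \frac{1}{330197}\right) = \frac{629352}{330197}$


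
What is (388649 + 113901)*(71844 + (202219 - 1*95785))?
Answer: 89593608900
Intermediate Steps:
(388649 + 113901)*(71844 + (202219 - 1*95785)) = 502550*(71844 + (202219 - 95785)) = 502550*(71844 + 106434) = 502550*178278 = 89593608900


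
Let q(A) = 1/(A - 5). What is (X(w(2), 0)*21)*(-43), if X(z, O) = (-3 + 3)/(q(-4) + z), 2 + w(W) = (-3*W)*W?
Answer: 0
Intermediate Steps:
q(A) = 1/(-5 + A)
w(W) = -2 - 3*W**2 (w(W) = -2 + (-3*W)*W = -2 - 3*W**2)
X(z, O) = 0 (X(z, O) = (-3 + 3)/(1/(-5 - 4) + z) = 0/(1/(-9) + z) = 0/(-1/9 + z) = 0)
(X(w(2), 0)*21)*(-43) = (0*21)*(-43) = 0*(-43) = 0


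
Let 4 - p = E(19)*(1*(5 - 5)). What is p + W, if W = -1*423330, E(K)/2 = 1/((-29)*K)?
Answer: -423326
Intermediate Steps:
E(K) = -2/(29*K) (E(K) = 2*(1/((-29)*K)) = 2*(-1/(29*K)) = -2/(29*K))
W = -423330
p = 4 (p = 4 - (-2/29/19)*1*(5 - 5) = 4 - (-2/29*1/19)*1*0 = 4 - (-2)*0/551 = 4 - 1*0 = 4 + 0 = 4)
p + W = 4 - 423330 = -423326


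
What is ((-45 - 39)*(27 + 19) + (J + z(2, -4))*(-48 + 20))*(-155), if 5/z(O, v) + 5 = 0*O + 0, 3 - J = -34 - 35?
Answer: 907060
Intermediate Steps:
J = 72 (J = 3 - (-34 - 35) = 3 - 1*(-69) = 3 + 69 = 72)
z(O, v) = -1 (z(O, v) = 5/(-5 + (0*O + 0)) = 5/(-5 + (0 + 0)) = 5/(-5 + 0) = 5/(-5) = 5*(-⅕) = -1)
((-45 - 39)*(27 + 19) + (J + z(2, -4))*(-48 + 20))*(-155) = ((-45 - 39)*(27 + 19) + (72 - 1)*(-48 + 20))*(-155) = (-84*46 + 71*(-28))*(-155) = (-3864 - 1988)*(-155) = -5852*(-155) = 907060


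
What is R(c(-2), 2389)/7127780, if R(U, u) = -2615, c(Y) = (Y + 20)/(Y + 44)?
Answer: -523/1425556 ≈ -0.00036687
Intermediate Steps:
c(Y) = (20 + Y)/(44 + Y)
R(c(-2), 2389)/7127780 = -2615/7127780 = -2615*1/7127780 = -523/1425556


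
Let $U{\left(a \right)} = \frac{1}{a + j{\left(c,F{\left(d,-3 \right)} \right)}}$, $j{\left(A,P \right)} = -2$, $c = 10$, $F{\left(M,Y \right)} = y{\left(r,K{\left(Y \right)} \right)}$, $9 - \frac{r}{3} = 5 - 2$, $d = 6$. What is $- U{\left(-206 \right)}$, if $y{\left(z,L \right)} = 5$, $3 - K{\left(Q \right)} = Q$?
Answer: $\frac{1}{208} \approx 0.0048077$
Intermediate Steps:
$K{\left(Q \right)} = 3 - Q$
$r = 18$ ($r = 27 - 3 \left(5 - 2\right) = 27 - 9 = 18$)
$F{\left(M,Y \right)} = 5$
$U{\left(a \right)} = \frac{1}{-2 + a}$ ($U{\left(a \right)} = \frac{1}{a - 2} = \frac{1}{-2 + a}$)
$- U{\left(-206 \right)} = - \frac{1}{-2 - 206} = - \frac{1}{-208} = \left(-1\right) \left(- \frac{1}{208}\right) = \frac{1}{208}$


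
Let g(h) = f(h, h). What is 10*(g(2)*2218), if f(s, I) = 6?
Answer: 133080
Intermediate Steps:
g(h) = 6
10*(g(2)*2218) = 10*(6*2218) = 10*13308 = 133080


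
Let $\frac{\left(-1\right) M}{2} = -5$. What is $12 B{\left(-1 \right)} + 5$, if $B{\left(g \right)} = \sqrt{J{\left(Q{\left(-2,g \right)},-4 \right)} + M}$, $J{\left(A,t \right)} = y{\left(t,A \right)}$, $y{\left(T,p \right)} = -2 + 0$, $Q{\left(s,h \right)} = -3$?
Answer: $5 + 24 \sqrt{2} \approx 38.941$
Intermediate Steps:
$M = 10$ ($M = \left(-2\right) \left(-5\right) = 10$)
$y{\left(T,p \right)} = -2$
$J{\left(A,t \right)} = -2$
$B{\left(g \right)} = 2 \sqrt{2}$ ($B{\left(g \right)} = \sqrt{-2 + 10} = \sqrt{8} = 2 \sqrt{2}$)
$12 B{\left(-1 \right)} + 5 = 12 \cdot 2 \sqrt{2} + 5 = 24 \sqrt{2} + 5 = 5 + 24 \sqrt{2}$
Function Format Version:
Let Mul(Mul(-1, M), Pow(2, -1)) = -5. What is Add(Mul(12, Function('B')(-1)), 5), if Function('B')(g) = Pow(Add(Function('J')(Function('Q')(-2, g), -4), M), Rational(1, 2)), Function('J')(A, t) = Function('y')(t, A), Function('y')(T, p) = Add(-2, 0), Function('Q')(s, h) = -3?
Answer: Add(5, Mul(24, Pow(2, Rational(1, 2)))) ≈ 38.941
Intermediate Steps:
M = 10 (M = Mul(-2, -5) = 10)
Function('y')(T, p) = -2
Function('J')(A, t) = -2
Function('B')(g) = Mul(2, Pow(2, Rational(1, 2))) (Function('B')(g) = Pow(Add(-2, 10), Rational(1, 2)) = Pow(8, Rational(1, 2)) = Mul(2, Pow(2, Rational(1, 2))))
Add(Mul(12, Function('B')(-1)), 5) = Add(Mul(12, Mul(2, Pow(2, Rational(1, 2)))), 5) = Add(Mul(24, Pow(2, Rational(1, 2))), 5) = Add(5, Mul(24, Pow(2, Rational(1, 2))))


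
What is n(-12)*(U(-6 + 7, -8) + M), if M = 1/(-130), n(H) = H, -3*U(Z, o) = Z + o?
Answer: -1814/65 ≈ -27.908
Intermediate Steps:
U(Z, o) = -Z/3 - o/3 (U(Z, o) = -(Z + o)/3 = -Z/3 - o/3)
M = -1/130 ≈ -0.0076923
n(-12)*(U(-6 + 7, -8) + M) = -12*((-(-6 + 7)/3 - ⅓*(-8)) - 1/130) = -12*((-⅓*1 + 8/3) - 1/130) = -12*((-⅓ + 8/3) - 1/130) = -12*(7/3 - 1/130) = -12*907/390 = -1814/65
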